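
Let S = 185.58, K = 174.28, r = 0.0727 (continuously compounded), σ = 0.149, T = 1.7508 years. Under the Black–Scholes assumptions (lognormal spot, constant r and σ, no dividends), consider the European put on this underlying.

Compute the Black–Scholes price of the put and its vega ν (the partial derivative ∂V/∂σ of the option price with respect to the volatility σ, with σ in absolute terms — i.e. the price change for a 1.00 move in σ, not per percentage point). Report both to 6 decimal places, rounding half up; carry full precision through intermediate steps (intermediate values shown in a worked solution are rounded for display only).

σ√T = 0.149·√1.7508 = 0.197154
d₁ = (ln(S/K) + (r+σ²/2)T) / (σ√T) = (ln(185.58/174.28) + (0.0727+0.149²/2)·1.7508) / 0.197154 = (0.062823 + 0.146718) / 0.197154 = 1.062830
d₂ = d₁ − σ√T = 1.062830 − 0.197154 = 0.865677
e^{−rT} = e^{−0.0727·1.7508} = 0.880484
N(−d₁) = 0.143929,  N(−d₂) = 0.193334
Put price V = K·e^{−rT}·N(−d₂) − S·N(−d₁) = 29.667208 − 26.710421 = 2.956786
φ(d₁) = (1/√(2π))·e^{−d₁²/2} = 0.226787
ν = S·φ(d₁)·√T = 55.688832

price = 2.956786
ν = 55.688832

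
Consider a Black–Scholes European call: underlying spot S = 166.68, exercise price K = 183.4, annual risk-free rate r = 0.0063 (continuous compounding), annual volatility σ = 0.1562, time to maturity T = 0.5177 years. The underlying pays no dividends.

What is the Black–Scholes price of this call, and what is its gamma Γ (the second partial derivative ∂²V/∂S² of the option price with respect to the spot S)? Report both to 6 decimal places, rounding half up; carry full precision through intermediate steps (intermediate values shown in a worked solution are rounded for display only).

σ√T = 0.1562·√0.5177 = 0.112388
d₁ = (ln(S/K) + (r+σ²/2)T) / (σ√T) = (ln(166.68/183.4) + (0.0063+0.1562²/2)·0.5177) / 0.112388 = (-0.095594 + 0.009577) / 0.112388 = -0.765355
d₂ = d₁ − σ√T = -0.765355 − 0.112388 = -0.877743
e^{−rT} = e^{−0.0063·0.5177} = 0.996744
N(d₁) = 0.222030,  N(d₂) = 0.190042
Call price V = S·N(d₁) − K·e^{−rT}·N(d₂) = 37.007995 − 34.740157 = 2.267838
φ(d₁) = (1/√(2π))·e^{−d₁²/2} = 0.297654
Γ = φ(d₁) / (S·σ·√T) = 0.015889

price = 2.267838
Γ = 0.015889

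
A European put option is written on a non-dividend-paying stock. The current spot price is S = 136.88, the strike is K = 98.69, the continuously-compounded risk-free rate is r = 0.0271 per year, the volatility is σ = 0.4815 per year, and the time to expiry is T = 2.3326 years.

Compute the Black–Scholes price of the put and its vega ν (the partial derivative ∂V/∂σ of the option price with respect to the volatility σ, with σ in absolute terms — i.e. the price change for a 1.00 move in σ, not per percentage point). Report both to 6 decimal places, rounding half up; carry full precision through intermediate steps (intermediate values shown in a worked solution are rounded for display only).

price = 15.071485
ν = 55.702425

σ√T = 0.4815·√2.3326 = 0.735388
d₁ = (ln(S/K) + (r+σ²/2)T) / (σ√T) = (ln(136.88/98.69) + (0.0271+0.4815²/2)·2.3326) / 0.735388 = (0.327121 + 0.333611) / 0.735388 = 0.898481
d₂ = d₁ − σ√T = 0.898481 − 0.735388 = 0.163093
e^{−rT} = e^{−0.0271·2.3326} = 0.938743
N(−d₁) = 0.184465,  N(−d₂) = 0.435222
Put price V = K·e^{−rT}·N(−d₂) − S·N(−d₁) = 40.320992 − 25.249507 = 15.071485
φ(d₁) = (1/√(2π))·e^{−d₁²/2} = 0.266449
ν = S·φ(d₁)·√T = 55.702425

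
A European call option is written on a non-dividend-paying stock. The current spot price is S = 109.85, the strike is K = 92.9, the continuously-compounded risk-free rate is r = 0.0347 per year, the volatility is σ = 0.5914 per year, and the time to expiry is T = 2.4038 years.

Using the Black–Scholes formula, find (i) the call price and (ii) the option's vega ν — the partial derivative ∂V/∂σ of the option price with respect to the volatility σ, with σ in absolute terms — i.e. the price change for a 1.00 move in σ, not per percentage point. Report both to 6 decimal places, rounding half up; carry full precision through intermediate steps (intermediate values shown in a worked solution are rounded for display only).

price = 47.892006
ν = 51.968590

σ√T = 0.5914·√2.4038 = 0.916918
d₁ = (ln(S/K) + (r+σ²/2)T) / (σ√T) = (ln(109.85/92.9) + (0.0347+0.5914²/2)·2.4038) / 0.916918 = (0.167592 + 0.503781) / 0.916918 = 0.732206
d₂ = d₁ − σ√T = 0.732206 − 0.916918 = -0.184711
e^{−rT} = e^{−0.0347·2.4038} = 0.919972
N(d₁) = 0.767979,  N(d₂) = 0.426728
Call price V = S·N(d₁) − K·e^{−rT}·N(d₂) = 84.362464 − 36.470457 = 47.892006
φ(d₁) = (1/√(2π))·e^{−d₁²/2} = 0.305135
ν = S·φ(d₁)·√T = 51.968590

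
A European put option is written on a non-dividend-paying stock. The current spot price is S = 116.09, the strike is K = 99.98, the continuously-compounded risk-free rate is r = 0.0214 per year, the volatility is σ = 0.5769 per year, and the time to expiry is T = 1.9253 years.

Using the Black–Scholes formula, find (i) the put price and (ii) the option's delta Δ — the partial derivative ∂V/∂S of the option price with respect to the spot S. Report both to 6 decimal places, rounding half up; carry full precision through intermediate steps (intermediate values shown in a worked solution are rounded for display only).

σ√T = 0.5769·√1.9253 = 0.800479
d₁ = (ln(S/K) + (r+σ²/2)T) / (σ√T) = (ln(116.09/99.98) + (0.0214+0.5769²/2)·1.9253) / 0.800479 = (0.149396 + 0.361584) / 0.800479 = 0.638343
d₂ = d₁ − σ√T = 0.638343 − 0.800479 = -0.162136
e^{−rT} = e^{−0.0214·1.9253} = 0.959636
N(−d₁) = 0.261625,  N(−d₂) = 0.564400
Put price V = K·e^{−rT}·N(−d₂) − S·N(−d₁) = 54.151055 − 30.372067 = 23.778988
Δ = −N(−d₁) = -0.261625

price = 23.778988
Δ = -0.261625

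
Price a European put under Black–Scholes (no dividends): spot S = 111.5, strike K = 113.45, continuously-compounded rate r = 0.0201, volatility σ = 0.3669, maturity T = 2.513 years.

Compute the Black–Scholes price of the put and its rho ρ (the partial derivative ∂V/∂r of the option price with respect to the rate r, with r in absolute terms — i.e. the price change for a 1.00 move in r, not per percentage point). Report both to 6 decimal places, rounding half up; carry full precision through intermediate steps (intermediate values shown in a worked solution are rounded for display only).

price = 23.316194
ρ = -160.579692

σ√T = 0.3669·√2.513 = 0.581626
d₁ = (ln(S/K) + (r+σ²/2)T) / (σ√T) = (ln(111.5/113.45) + (0.0201+0.3669²/2)·2.513) / 0.581626 = (-0.017338 + 0.219656) / 0.581626 = 0.347849
d₂ = d₁ − σ√T = 0.347849 − 0.581626 = -0.233777
e^{−rT} = e^{−0.0201·2.513} = 0.950743
N(−d₁) = 0.363977,  N(−d₂) = 0.592421
Put price V = K·e^{−rT}·N(−d₂) − S·N(−d₁) = 63.899599 − 40.583405 = 23.316194
ρ = −K·T·e^{−rT}·N(−d₂) = -160.579692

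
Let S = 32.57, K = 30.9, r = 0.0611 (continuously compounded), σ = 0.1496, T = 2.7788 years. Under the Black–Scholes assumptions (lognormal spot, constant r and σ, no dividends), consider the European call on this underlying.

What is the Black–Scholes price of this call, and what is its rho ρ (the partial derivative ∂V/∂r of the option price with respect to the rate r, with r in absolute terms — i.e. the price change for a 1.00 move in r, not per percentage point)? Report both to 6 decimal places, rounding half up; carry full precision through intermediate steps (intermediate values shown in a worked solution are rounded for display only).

σ√T = 0.1496·√2.7788 = 0.249379
d₁ = (ln(S/K) + (r+σ²/2)T) / (σ√T) = (ln(32.57/30.9) + (0.0611+0.1496²/2)·2.7788) / 0.249379 = (0.052635 + 0.200880) / 0.249379 = 1.016585
d₂ = d₁ − σ√T = 1.016585 − 0.249379 = 0.767206
e^{−rT} = e^{−0.0611·2.7788} = 0.843846
N(d₁) = 0.845325,  N(d₂) = 0.778520
Call price V = S·N(d₁) − K·e^{−rT}·N(d₂) = 27.532219 − 20.299807 = 7.232412
ρ = K·T·e^{−rT}·N(d₂) = 56.409103

price = 7.232412
ρ = 56.409103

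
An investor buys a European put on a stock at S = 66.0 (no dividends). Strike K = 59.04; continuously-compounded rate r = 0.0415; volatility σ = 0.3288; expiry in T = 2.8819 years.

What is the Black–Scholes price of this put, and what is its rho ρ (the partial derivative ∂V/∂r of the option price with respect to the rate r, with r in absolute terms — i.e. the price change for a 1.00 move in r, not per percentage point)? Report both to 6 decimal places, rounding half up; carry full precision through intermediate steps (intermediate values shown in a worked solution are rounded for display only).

σ√T = 0.3288·√2.8819 = 0.558176
d₁ = (ln(S/K) + (r+σ²/2)T) / (σ√T) = (ln(66.0/59.04) + (0.0415+0.3288²/2)·2.8819) / 0.558176 = (0.111440 + 0.275379) / 0.558176 = 0.693005
d₂ = d₁ − σ√T = 0.693005 − 0.558176 = 0.134829
e^{−rT} = e^{−0.0415·2.8819} = 0.887276
N(−d₁) = 0.244153,  N(−d₂) = 0.446374
Put price V = K·e^{−rT}·N(−d₂) − S·N(−d₁) = 23.383193 − 16.114117 = 7.269076
ρ = −K·T·e^{−rT}·N(−d₂) = -67.388024

price = 7.269076
ρ = -67.388024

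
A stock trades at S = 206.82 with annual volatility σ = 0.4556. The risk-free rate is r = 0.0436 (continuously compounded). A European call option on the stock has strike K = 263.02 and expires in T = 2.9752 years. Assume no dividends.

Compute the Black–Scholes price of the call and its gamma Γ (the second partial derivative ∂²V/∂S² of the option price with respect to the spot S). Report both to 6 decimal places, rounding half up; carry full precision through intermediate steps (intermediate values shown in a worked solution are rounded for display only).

price = 55.435300
Γ = 0.002378

σ√T = 0.4556·√2.9752 = 0.785854
d₁ = (ln(S/K) + (r+σ²/2)T) / (σ√T) = (ln(206.82/263.02) + (0.0436+0.4556²/2)·2.9752) / 0.785854 = (-0.240381 + 0.438502) / 0.785854 = 0.252109
d₂ = d₁ − σ√T = 0.252109 − 0.785854 = -0.533745
e^{−rT} = e^{−0.0436·2.9752} = 0.878342
N(d₁) = 0.599522,  N(d₂) = 0.296759
Call price V = S·N(d₁) − K·e^{−rT}·N(d₂) = 123.993037 − 68.557737 = 55.435300
φ(d₁) = (1/√(2π))·e^{−d₁²/2} = 0.386463
Γ = φ(d₁) / (S·σ·√T) = 0.002378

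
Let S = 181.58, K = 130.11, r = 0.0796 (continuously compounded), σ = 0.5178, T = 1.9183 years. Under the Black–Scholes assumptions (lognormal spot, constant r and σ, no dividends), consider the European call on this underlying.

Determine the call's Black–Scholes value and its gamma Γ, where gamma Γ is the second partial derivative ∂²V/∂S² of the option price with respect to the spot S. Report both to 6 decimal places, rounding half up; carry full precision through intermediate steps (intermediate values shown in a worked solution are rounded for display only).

σ√T = 0.5178·√1.9183 = 0.717167
d₁ = (ln(S/K) + (r+σ²/2)T) / (σ√T) = (ln(181.58/130.11) + (0.0796+0.5178²/2)·1.9183) / 0.717167 = (0.333316 + 0.409861) / 0.717167 = 1.036268
d₂ = d₁ − σ√T = 1.036268 − 0.717167 = 0.319101
e^{−rT} = e^{−0.0796·1.9183} = 0.858390
N(d₁) = 0.849961,  N(d₂) = 0.625175
Call price V = S·N(d₁) − K·e^{−rT}·N(d₂) = 154.335985 − 69.822742 = 84.513243
φ(d₁) = (1/√(2π))·e^{−d₁²/2} = 0.233199
Γ = φ(d₁) / (S·σ·√T) = 0.001791

price = 84.513243
Γ = 0.001791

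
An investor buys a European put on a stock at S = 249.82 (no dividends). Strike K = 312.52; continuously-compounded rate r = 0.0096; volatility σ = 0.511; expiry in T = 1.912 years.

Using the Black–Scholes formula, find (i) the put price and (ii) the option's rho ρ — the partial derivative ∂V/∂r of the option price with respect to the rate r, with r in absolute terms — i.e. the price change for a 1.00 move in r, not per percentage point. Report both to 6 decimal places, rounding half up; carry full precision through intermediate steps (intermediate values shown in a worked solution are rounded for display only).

price = 108.447204
ρ = -434.304503

σ√T = 0.511·√1.912 = 0.706586
d₁ = (ln(S/K) + (r+σ²/2)T) / (σ√T) = (ln(249.82/312.52) + (0.0096+0.511²/2)·1.912) / 0.706586 = (-0.223928 + 0.267987) / 0.706586 = 0.062355
d₂ = d₁ − σ√T = 0.062355 − 0.706586 = -0.644231
e^{−rT} = e^{−0.0096·1.912} = 0.981812
N(−d₁) = 0.475140,  N(−d₂) = 0.740287
Put price V = K·e^{−rT}·N(−d₂) − S·N(−d₁) = 227.146707 − 118.699503 = 108.447204
ρ = −K·T·e^{−rT}·N(−d₂) = -434.304503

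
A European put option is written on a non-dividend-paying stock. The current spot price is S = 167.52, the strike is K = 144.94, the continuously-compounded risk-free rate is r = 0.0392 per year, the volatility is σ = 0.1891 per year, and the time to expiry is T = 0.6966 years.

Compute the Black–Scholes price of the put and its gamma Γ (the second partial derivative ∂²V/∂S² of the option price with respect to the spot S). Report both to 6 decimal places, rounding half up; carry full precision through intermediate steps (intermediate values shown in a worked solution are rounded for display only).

σ√T = 0.1891·√0.6966 = 0.157828
d₁ = (ln(S/K) + (r+σ²/2)T) / (σ√T) = (ln(167.52/144.94) + (0.0392+0.1891²/2)·0.6966) / 0.157828 = (0.144783 + 0.039762) / 0.157828 = 1.169278
d₂ = d₁ − σ√T = 1.169278 − 0.157828 = 1.011450
e^{−rT} = e^{−0.0392·0.6966} = 0.973063
N(−d₁) = 0.121146,  N(−d₂) = 0.155901
Put price V = K·e^{−rT}·N(−d₂) − S·N(−d₁) = 21.987552 − 20.294364 = 1.693188
φ(d₁) = (1/√(2π))·e^{−d₁²/2} = 0.201384
Γ = φ(d₁) / (S·σ·√T) = 0.007617

price = 1.693188
Γ = 0.007617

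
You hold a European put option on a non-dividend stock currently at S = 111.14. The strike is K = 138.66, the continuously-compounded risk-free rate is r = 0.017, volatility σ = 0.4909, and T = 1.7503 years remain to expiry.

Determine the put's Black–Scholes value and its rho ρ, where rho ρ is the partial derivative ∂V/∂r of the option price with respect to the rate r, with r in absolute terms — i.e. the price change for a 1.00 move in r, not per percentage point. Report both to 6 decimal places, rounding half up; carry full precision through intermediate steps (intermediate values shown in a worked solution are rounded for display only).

price = 44.309259
ρ = -172.498813

σ√T = 0.4909·√1.7503 = 0.649455
d₁ = (ln(S/K) + (r+σ²/2)T) / (σ√T) = (ln(111.14/138.66) + (0.017+0.4909²/2)·1.7503) / 0.649455 = (-0.221234 + 0.240651) / 0.649455 = 0.029897
d₂ = d₁ − σ√T = 0.029897 − 0.649455 = -0.619558
e^{−rT} = e^{−0.017·1.7503} = 0.970683
N(−d₁) = 0.488074,  N(−d₂) = 0.732226
Put price V = K·e^{−rT}·N(−d₂) − S·N(−d₁) = 98.553856 − 54.244596 = 44.309259
ρ = −K·T·e^{−rT}·N(−d₂) = -172.498813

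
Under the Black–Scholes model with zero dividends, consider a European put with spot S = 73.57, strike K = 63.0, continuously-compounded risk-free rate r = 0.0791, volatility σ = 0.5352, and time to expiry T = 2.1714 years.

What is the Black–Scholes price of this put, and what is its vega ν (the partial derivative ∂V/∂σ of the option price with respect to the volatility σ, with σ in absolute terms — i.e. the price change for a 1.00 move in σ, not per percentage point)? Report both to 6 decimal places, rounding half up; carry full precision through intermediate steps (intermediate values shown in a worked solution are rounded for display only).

price = 10.703040
ν = 31.184524

σ√T = 0.5352·√2.1714 = 0.788653
d₁ = (ln(S/K) + (r+σ²/2)T) / (σ√T) = (ln(73.57/63.0) + (0.0791+0.5352²/2)·2.1714) / 0.788653 = (0.155103 + 0.482745) / 0.788653 = 0.808780
d₂ = d₁ − σ√T = 0.808780 − 0.788653 = 0.020127
e^{−rT} = e^{−0.0791·2.1714} = 0.842183
N(−d₁) = 0.209321,  N(−d₂) = 0.491971
Put price V = K·e^{−rT}·N(−d₂) − S·N(−d₁) = 26.102766 − 15.399726 = 10.703040
φ(d₁) = (1/√(2π))·e^{−d₁²/2} = 0.287653
ν = S·φ(d₁)·√T = 31.184524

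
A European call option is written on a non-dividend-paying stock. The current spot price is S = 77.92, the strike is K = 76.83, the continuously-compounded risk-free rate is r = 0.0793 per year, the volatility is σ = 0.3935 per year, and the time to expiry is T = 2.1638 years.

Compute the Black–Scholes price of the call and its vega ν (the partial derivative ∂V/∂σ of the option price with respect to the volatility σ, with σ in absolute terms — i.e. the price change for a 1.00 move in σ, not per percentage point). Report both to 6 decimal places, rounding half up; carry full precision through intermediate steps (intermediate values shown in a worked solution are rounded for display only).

σ√T = 0.3935·√2.1638 = 0.578833
d₁ = (ln(S/K) + (r+σ²/2)T) / (σ√T) = (ln(77.92/76.83) + (0.0793+0.3935²/2)·2.1638) / 0.578833 = (0.014087 + 0.339113) / 0.578833 = 0.610194
d₂ = d₁ − σ√T = 0.610194 − 0.578833 = 0.031361
e^{−rT} = e^{−0.0793·2.1638} = 0.842325
N(d₁) = 0.729133,  N(d₂) = 0.512509
Call price V = S·N(d₁) − K·e^{−rT}·N(d₂) = 56.814080 − 33.167466 = 23.646614
φ(d₁) = (1/√(2π))·e^{−d₁²/2} = 0.331175
ν = S·φ(d₁)·√T = 37.959072

price = 23.646614
ν = 37.959072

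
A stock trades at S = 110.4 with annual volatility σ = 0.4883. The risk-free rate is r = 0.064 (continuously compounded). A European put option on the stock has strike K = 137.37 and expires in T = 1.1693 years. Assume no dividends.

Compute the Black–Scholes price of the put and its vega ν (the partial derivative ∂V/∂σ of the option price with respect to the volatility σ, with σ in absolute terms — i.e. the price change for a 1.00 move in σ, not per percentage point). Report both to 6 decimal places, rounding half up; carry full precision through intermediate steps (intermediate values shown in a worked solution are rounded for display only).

price = 34.186595
ν = 47.624180

σ√T = 0.4883·√1.1693 = 0.528019
d₁ = (ln(S/K) + (r+σ²/2)T) / (σ√T) = (ln(110.4/137.37) + (0.064+0.4883²/2)·1.1693) / 0.528019 = (-0.218568 + 0.214237) / 0.528019 = -0.008202
d₂ = d₁ − σ√T = -0.008202 − 0.528019 = -0.536221
e^{−rT} = e^{−0.064·1.1693} = 0.927896
N(−d₁) = 0.503272,  N(−d₂) = 0.704097
Put price V = K·e^{−rT}·N(−d₂) − S·N(−d₁) = 89.747811 − 55.561217 = 34.186595
φ(d₁) = (1/√(2π))·e^{−d₁²/2} = 0.398929
ν = S·φ(d₁)·√T = 47.624180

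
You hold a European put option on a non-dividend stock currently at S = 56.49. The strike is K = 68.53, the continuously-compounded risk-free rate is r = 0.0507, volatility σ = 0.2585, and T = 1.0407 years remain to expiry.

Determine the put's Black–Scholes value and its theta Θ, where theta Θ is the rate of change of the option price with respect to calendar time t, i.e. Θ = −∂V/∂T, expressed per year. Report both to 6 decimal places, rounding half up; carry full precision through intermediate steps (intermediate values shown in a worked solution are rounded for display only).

σ√T = 0.2585·√1.0407 = 0.263708
d₁ = (ln(S/K) + (r+σ²/2)T) / (σ√T) = (ln(56.49/68.53) + (0.0507+0.2585²/2)·1.0407) / 0.263708 = (-0.193208 + 0.087534) / 0.263708 = -0.400722
d₂ = d₁ − σ√T = -0.400722 − 0.263708 = -0.664430
e^{−rT} = e^{−0.0507·1.0407} = 0.948604
N(−d₁) = 0.655687,  N(−d₂) = 0.746792
Put price V = K·e^{−rT}·N(−d₂) − S·N(−d₁) = 48.547369 − 37.039786 = 11.507582
φ(d₁) = (1/√(2π))·e^{−d₁²/2} = 0.368164
Θ = −S·φ(d₁)·σ/(2√T) + r·K·e^{−rT}·N(−d₂) = −2.634998 + 2.461352 = -0.173647

price = 11.507582
Θ = -0.173647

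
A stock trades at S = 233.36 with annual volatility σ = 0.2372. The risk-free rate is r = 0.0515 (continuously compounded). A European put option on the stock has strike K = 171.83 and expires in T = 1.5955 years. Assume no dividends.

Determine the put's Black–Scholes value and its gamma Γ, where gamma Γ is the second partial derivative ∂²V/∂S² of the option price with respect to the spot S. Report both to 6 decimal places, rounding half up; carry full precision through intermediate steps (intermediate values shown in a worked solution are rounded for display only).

σ√T = 0.2372·√1.5955 = 0.299615
d₁ = (ln(S/K) + (r+σ²/2)T) / (σ√T) = (ln(233.36/171.83) + (0.0515+0.2372²/2)·1.5955) / 0.299615 = (0.306077 + 0.127053) / 0.299615 = 1.445622
d₂ = d₁ − σ√T = 1.445622 − 0.299615 = 1.146007
e^{−rT} = e^{−0.0515·1.5955} = 0.921117
N(−d₁) = 0.074142,  N(−d₂) = 0.125896
Put price V = K·e^{−rT}·N(−d₂) − S·N(−d₁) = 19.926281 − 17.301705 = 2.624576
φ(d₁) = (1/√(2π))·e^{−d₁²/2} = 0.140317
Γ = φ(d₁) / (S·σ·√T) = 0.002007

price = 2.624576
Γ = 0.002007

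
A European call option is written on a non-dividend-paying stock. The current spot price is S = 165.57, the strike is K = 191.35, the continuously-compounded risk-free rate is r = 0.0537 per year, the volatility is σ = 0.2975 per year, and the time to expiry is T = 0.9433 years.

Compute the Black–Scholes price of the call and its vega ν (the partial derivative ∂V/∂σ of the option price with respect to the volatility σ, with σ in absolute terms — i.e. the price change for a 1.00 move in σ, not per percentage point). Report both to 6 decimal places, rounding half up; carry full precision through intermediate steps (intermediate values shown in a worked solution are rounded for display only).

σ√T = 0.2975·√0.9433 = 0.288943
d₁ = (ln(S/K) + (r+σ²/2)T) / (σ√T) = (ln(165.57/191.35) + (0.0537+0.2975²/2)·0.9433) / 0.288943 = (-0.144710 + 0.092399) / 0.288943 = -0.181043
d₂ = d₁ − σ√T = -0.181043 − 0.288943 = -0.469985
e^{−rT} = e^{−0.0537·0.9433} = 0.950606
N(d₁) = 0.428167,  N(d₂) = 0.319183
Call price V = S·N(d₁) − K·e^{−rT}·N(d₂) = 70.891620 − 58.058866 = 12.832754
φ(d₁) = (1/√(2π))·e^{−d₁²/2} = 0.392458
ν = S·φ(d₁)·√T = 63.110166

price = 12.832754
ν = 63.110166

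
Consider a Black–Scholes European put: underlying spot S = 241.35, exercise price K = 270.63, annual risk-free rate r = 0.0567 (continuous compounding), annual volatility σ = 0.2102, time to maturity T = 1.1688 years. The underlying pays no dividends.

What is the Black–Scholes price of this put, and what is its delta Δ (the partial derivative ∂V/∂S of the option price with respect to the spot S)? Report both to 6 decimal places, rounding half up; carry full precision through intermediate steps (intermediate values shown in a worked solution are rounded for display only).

σ√T = 0.2102·√1.1688 = 0.227249
d₁ = (ln(S/K) + (r+σ²/2)T) / (σ√T) = (ln(241.35/270.63) + (0.0567+0.2102²/2)·1.1688) / 0.227249 = (-0.114504 + 0.092092) / 0.227249 = -0.098624
d₂ = d₁ − σ√T = -0.098624 − 0.227249 = -0.325874
e^{−rT} = e^{−0.0567·1.1688} = 0.935877
N(−d₁) = 0.539282,  N(−d₂) = 0.627740
Put price V = K·e^{−rT}·N(−d₂) − S·N(−d₁) = 158.991771 − 130.155634 = 28.836137
Δ = −N(−d₁) = -0.539282

price = 28.836137
Δ = -0.539282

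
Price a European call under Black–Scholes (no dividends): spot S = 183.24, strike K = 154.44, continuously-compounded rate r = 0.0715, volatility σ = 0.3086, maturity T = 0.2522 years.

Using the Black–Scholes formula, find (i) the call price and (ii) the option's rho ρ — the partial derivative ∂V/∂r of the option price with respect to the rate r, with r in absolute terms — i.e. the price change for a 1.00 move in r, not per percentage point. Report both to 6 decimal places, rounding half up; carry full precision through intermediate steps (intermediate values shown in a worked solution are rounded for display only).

σ√T = 0.3086·√0.2522 = 0.154977
d₁ = (ln(S/K) + (r+σ²/2)T) / (σ√T) = (ln(183.24/154.44) + (0.0715+0.3086²/2)·0.2522) / 0.154977 = (0.170991 + 0.030041) / 0.154977 = 1.297172
d₂ = d₁ − σ√T = 1.297172 − 0.154977 = 1.142195
e^{−rT} = e^{−0.0715·0.2522} = 0.982129
N(d₁) = 0.902714,  N(d₂) = 0.873313
Call price V = S·N(d₁) − K·e^{−rT}·N(d₂) = 165.413315 − 132.464227 = 32.949088
ρ = K·T·e^{−rT}·N(d₂) = 33.407478

price = 32.949088
ρ = 33.407478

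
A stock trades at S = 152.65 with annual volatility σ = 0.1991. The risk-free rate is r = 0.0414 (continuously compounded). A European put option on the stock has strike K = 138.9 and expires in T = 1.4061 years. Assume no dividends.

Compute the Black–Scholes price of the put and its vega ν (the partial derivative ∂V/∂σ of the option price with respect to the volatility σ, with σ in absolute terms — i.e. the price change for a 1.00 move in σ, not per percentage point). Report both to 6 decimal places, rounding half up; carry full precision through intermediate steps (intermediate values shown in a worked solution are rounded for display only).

price = 5.199332
ν = 53.916741

σ√T = 0.1991·√1.4061 = 0.236091
d₁ = (ln(S/K) + (r+σ²/2)T) / (σ√T) = (ln(152.65/138.9) + (0.0414+0.1991²/2)·1.4061) / 0.236091 = (0.094393 + 0.086082) / 0.236091 = 0.764432
d₂ = d₁ − σ√T = 0.764432 − 0.236091 = 0.528341
e^{−rT} = e^{−0.0414·1.4061} = 0.943449
N(−d₁) = 0.222305,  N(−d₂) = 0.298631
Put price V = K·e^{−rT}·N(−d₂) − S·N(−d₁) = 39.134180 − 33.934848 = 5.199332
φ(d₁) = (1/√(2π))·e^{−d₁²/2} = 0.297864
ν = S·φ(d₁)·√T = 53.916741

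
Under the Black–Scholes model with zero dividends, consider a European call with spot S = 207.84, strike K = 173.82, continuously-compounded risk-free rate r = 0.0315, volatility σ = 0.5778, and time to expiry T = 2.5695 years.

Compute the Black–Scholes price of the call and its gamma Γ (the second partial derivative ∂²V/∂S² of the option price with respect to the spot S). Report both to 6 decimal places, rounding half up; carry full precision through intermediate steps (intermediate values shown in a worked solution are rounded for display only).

σ√T = 0.5778·√2.5695 = 0.926194
d₁ = (ln(S/K) + (r+σ²/2)T) / (σ√T) = (ln(207.84/173.82) + (0.0315+0.5778²/2)·2.5695) / 0.926194 = (0.178748 + 0.509857) / 0.926194 = 0.743478
d₂ = d₁ − σ√T = 0.743478 − 0.926194 = -0.182715
e^{−rT} = e^{−0.0315·2.5695} = 0.922250
N(d₁) = 0.771404,  N(d₂) = 0.427511
Call price V = S·N(d₁) − K·e^{−rT}·N(d₂) = 160.328591 − 68.532284 = 91.796307
φ(d₁) = (1/√(2π))·e^{−d₁²/2} = 0.302608
Γ = φ(d₁) / (S·σ·√T) = 0.001572

price = 91.796307
Γ = 0.001572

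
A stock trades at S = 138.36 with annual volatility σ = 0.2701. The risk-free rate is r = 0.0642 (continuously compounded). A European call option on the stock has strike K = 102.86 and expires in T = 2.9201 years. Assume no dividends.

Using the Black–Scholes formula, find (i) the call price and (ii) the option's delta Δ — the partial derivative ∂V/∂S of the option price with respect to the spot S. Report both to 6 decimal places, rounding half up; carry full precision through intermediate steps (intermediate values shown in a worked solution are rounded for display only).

σ√T = 0.2701·√2.9201 = 0.461555
d₁ = (ln(S/K) + (r+σ²/2)T) / (σ√T) = (ln(138.36/102.86) + (0.0642+0.2701²/2)·2.9201) / 0.461555 = (0.296490 + 0.293987) / 0.461555 = 1.279321
d₂ = d₁ − σ√T = 1.279321 − 0.461555 = 0.817766
e^{−rT} = e^{−0.0642·2.9201} = 0.829054
N(d₁) = 0.899608,  N(d₂) = 0.793255
Call price V = S·N(d₁) − K·e^{−rT}·N(d₂) = 124.469764 − 67.645946 = 56.823818
Δ = N(d₁) = 0.899608

price = 56.823818
Δ = 0.899608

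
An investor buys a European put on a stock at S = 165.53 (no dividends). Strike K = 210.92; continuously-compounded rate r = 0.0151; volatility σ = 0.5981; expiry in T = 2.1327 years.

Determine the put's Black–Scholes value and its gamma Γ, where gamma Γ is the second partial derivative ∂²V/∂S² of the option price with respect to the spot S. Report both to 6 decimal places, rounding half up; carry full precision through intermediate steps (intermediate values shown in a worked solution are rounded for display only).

σ√T = 0.5981·√2.1327 = 0.873451
d₁ = (ln(S/K) + (r+σ²/2)T) / (σ√T) = (ln(165.53/210.92) + (0.0151+0.5981²/2)·2.1327) / 0.873451 = (-0.242326 + 0.413662) / 0.873451 = 0.196160
d₂ = d₁ − σ√T = 0.196160 − 0.873451 = -0.677292
e^{−rT} = e^{−0.0151·2.1327} = 0.968309
N(−d₁) = 0.422243,  N(−d₂) = 0.750890
Put price V = K·e^{−rT}·N(−d₂) − S·N(−d₁) = 153.358516 − 69.893820 = 83.464696
φ(d₁) = (1/√(2π))·e^{−d₁²/2} = 0.391340
Γ = φ(d₁) / (S·σ·√T) = 0.002707

price = 83.464696
Γ = 0.002707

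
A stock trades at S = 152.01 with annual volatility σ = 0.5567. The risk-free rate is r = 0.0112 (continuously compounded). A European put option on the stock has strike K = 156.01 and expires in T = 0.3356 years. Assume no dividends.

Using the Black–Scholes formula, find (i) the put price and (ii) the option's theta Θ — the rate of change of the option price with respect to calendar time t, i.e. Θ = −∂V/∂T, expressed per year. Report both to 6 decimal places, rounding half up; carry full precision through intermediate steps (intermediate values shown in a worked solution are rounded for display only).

price = 21.445487
Θ = -27.985350

σ√T = 0.5567·√0.3356 = 0.322502
d₁ = (ln(S/K) + (r+σ²/2)T) / (σ√T) = (ln(152.01/156.01) + (0.0112+0.5567²/2)·0.3356) / 0.322502 = (-0.025974 + 0.055762) / 0.322502 = 0.092367
d₂ = d₁ − σ√T = 0.092367 − 0.322502 = -0.230134
e^{−rT} = e^{−0.0112·0.3356} = 0.996248
N(−d₁) = 0.463203,  N(−d₂) = 0.591006
Put price V = K·e^{−rT}·N(−d₂) − S·N(−d₁) = 91.856989 − 70.411502 = 21.445487
φ(d₁) = (1/√(2π))·e^{−d₁²/2} = 0.397244
Θ = −S·φ(d₁)·σ/(2√T) + r·K·e^{−rT}·N(−d₂) = −29.014149 + 1.028798 = -27.985350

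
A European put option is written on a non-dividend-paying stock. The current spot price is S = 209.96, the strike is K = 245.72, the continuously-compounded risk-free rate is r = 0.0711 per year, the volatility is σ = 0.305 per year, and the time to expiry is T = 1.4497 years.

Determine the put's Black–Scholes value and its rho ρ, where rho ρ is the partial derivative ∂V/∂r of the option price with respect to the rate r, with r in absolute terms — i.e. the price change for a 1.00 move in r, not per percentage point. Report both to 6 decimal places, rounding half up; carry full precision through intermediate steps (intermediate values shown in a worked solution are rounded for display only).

price = 37.624874
ρ = -202.361482

σ√T = 0.305·√1.4497 = 0.367231
d₁ = (ln(S/K) + (r+σ²/2)T) / (σ√T) = (ln(209.96/245.72) + (0.0711+0.305²/2)·1.4497) / 0.367231 = (-0.157276 + 0.170503) / 0.367231 = 0.036019
d₂ = d₁ − σ√T = 0.036019 − 0.367231 = -0.331212
e^{−rT} = e^{−0.0711·1.4497} = 0.902061
N(−d₁) = 0.485634,  N(−d₂) = 0.629758
Put price V = K·e^{−rT}·N(−d₂) − S·N(−d₁) = 139.588523 − 101.963650 = 37.624874
ρ = −K·T·e^{−rT}·N(−d₂) = -202.361482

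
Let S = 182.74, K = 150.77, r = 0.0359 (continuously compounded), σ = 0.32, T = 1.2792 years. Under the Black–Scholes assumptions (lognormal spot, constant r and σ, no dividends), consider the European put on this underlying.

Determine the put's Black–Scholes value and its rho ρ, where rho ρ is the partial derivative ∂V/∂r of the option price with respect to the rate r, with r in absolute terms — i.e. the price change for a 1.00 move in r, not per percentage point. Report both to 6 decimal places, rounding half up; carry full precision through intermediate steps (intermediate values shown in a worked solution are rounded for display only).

σ√T = 0.32·√1.2792 = 0.361926
d₁ = (ln(S/K) + (r+σ²/2)T) / (σ√T) = (ln(182.74/150.77) + (0.0359+0.32²/2)·1.2792) / 0.361926 = (0.192309 + 0.111418) / 0.361926 = 0.839198
d₂ = d₁ − σ√T = 0.839198 − 0.361926 = 0.477273
e^{−rT} = e^{−0.0359·1.2792} = 0.955115
N(−d₁) = 0.200679,  N(−d₂) = 0.316584
Put price V = K·e^{−rT}·N(−d₂) − S·N(−d₁) = 45.588961 − 36.672095 = 8.916866
ρ = −K·T·e^{−rT}·N(−d₂) = -58.317400

price = 8.916866
ρ = -58.317400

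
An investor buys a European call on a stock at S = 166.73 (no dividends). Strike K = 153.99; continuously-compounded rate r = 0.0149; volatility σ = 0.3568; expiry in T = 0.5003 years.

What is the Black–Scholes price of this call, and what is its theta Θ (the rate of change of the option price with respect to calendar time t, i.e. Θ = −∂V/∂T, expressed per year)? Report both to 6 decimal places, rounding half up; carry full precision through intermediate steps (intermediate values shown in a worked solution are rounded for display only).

price = 23.924059
Θ = -16.352904

σ√T = 0.3568·√0.5003 = 0.252371
d₁ = (ln(S/K) + (r+σ²/2)T) / (σ√T) = (ln(166.73/153.99) + (0.0149+0.3568²/2)·0.5003) / 0.252371 = (0.079488 + 0.039300) / 0.252371 = 0.470688
d₂ = d₁ − σ√T = 0.470688 − 0.252371 = 0.218317
e^{−rT} = e^{−0.0149·0.5003} = 0.992573
N(d₁) = 0.681068,  N(d₂) = 0.586409
Call price V = S·N(d₁) − K·e^{−rT}·N(d₂) = 113.554509 − 89.630450 = 23.924059
φ(d₁) = (1/√(2π))·e^{−d₁²/2} = 0.357110
Θ = −S·φ(d₁)·σ/(2√T) − r·K·e^{−rT}·N(d₂) = −15.017410 − 1.335494 = -16.352904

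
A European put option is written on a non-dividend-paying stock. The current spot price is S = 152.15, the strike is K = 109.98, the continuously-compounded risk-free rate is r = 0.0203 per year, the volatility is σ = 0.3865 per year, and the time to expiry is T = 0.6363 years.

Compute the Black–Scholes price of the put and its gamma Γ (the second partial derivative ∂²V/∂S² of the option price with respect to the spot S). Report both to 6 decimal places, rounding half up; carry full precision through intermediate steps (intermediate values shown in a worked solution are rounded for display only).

σ√T = 0.3865·√0.6363 = 0.308305
d₁ = (ln(S/K) + (r+σ²/2)T) / (σ√T) = (ln(152.15/109.98) + (0.0203+0.3865²/2)·0.6363) / 0.308305 = (0.324568 + 0.060443) / 0.308305 = 1.248800
d₂ = d₁ − σ√T = 1.248800 − 0.308305 = 0.940495
e^{−rT} = e^{−0.0203·0.6363} = 0.987166
N(−d₁) = 0.105869,  N(−d₂) = 0.173482
Put price V = K·e^{−rT}·N(−d₂) − S·N(−d₁) = 18.834668 − 16.107985 = 2.726683
φ(d₁) = (1/√(2π))·e^{−d₁²/2} = 0.182923
Γ = φ(d₁) / (S·σ·√T) = 0.003900

price = 2.726683
Γ = 0.003900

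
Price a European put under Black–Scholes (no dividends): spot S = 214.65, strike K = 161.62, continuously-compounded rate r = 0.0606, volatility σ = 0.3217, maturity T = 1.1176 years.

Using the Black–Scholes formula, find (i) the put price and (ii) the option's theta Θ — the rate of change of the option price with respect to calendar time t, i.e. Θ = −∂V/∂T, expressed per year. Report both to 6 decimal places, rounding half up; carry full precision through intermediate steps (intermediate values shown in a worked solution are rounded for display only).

price = 4.740325
Θ = -4.539854

σ√T = 0.3217·√1.1176 = 0.340090
d₁ = (ln(S/K) + (r+σ²/2)T) / (σ√T) = (ln(214.65/161.62) + (0.0606+0.3217²/2)·1.1176) / 0.340090 = (0.283761 + 0.125557) / 0.340090 = 1.203557
d₂ = d₁ − σ√T = 1.203557 − 0.340090 = 0.863467
e^{−rT} = e^{−0.0606·1.1176} = 0.934516
N(−d₁) = 0.114380,  N(−d₂) = 0.193940
Put price V = K·e^{−rT}·N(−d₂) − S·N(−d₁) = 29.292072 − 24.551747 = 4.740325
φ(d₁) = (1/√(2π))·e^{−d₁²/2} = 0.193358
Θ = −S·φ(d₁)·σ/(2√T) + r·K·e^{−rT}·N(−d₂) = −6.314954 + 1.775100 = -4.539854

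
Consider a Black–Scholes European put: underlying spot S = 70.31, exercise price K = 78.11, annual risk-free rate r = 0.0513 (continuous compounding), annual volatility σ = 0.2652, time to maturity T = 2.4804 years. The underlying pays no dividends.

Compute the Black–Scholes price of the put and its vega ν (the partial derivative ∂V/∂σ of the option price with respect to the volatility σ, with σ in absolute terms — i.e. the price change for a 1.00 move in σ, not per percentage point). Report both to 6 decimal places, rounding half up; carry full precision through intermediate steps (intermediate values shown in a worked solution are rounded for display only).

σ√T = 0.2652·√2.4804 = 0.417671
d₁ = (ln(S/K) + (r+σ²/2)T) / (σ√T) = (ln(70.31/78.11) + (0.0513+0.2652²/2)·2.4804) / 0.417671 = (-0.105204 + 0.214469) / 0.417671 = 0.261605
d₂ = d₁ − σ√T = 0.261605 − 0.417671 = -0.156066
e^{−rT} = e^{−0.0513·2.4804} = 0.880518
N(−d₁) = 0.396813,  N(−d₂) = 0.562009
Put price V = K·e^{−rT}·N(−d₂) − S·N(−d₁) = 38.653479 − 27.899910 = 10.753569
φ(d₁) = (1/√(2π))·e^{−d₁²/2} = 0.385522
ν = S·φ(d₁)·√T = 42.690086

price = 10.753569
ν = 42.690086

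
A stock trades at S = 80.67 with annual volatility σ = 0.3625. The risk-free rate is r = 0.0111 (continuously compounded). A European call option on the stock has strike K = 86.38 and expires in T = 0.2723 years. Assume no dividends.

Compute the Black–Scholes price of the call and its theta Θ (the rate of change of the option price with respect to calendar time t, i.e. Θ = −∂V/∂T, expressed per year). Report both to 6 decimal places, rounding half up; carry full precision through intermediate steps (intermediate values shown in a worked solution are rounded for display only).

σ√T = 0.3625·√0.2723 = 0.189161
d₁ = (ln(S/K) + (r+σ²/2)T) / (σ√T) = (ln(80.67/86.38) + (0.0111+0.3625²/2)·0.2723) / 0.189161 = (-0.068389 + 0.020913) / 0.189161 = -0.250981
d₂ = d₁ − σ√T = -0.250981 − 0.189161 = -0.440142
e^{−rT} = e^{−0.0111·0.2723} = 0.996982
N(d₁) = 0.400914,  N(d₂) = 0.329917
Call price V = S·N(d₁) − K·e^{−rT}·N(d₂) = 32.341752 − 28.412220 = 3.929533
φ(d₁) = (1/√(2π))·e^{−d₁²/2} = 0.386573
Θ = −S·φ(d₁)·σ/(2√T) − r·K·e^{−rT}·N(d₂) = −10.831731 − 0.315376 = -11.147106

price = 3.929533
Θ = -11.147106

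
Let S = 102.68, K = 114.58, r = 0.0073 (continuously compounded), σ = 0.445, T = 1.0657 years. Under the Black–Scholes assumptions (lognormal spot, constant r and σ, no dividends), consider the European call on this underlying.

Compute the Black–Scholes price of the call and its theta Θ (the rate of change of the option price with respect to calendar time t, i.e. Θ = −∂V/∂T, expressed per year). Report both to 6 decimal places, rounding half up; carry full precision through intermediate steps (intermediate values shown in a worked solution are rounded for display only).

σ√T = 0.445·√1.0657 = 0.459386
d₁ = (ln(S/K) + (r+σ²/2)T) / (σ√T) = (ln(102.68/114.58) + (0.0073+0.445²/2)·1.0657) / 0.459386 = (-0.109656 + 0.113297) / 0.459386 = 0.007926
d₂ = d₁ − σ√T = 0.007926 − 0.459386 = -0.451459
e^{−rT} = e^{−0.0073·1.0657} = 0.992251
N(d₁) = 0.503162,  N(d₂) = 0.325829
Call price V = S·N(d₁) − K·e^{−rT}·N(d₂) = 51.664693 − 37.044208 = 14.620485
φ(d₁) = (1/√(2π))·e^{−d₁²/2} = 0.398930
Θ = −S·φ(d₁)·σ/(2√T) − r·K·e^{−rT}·N(d₂) = −8.828660 − 0.270423 = -9.099083

price = 14.620485
Θ = -9.099083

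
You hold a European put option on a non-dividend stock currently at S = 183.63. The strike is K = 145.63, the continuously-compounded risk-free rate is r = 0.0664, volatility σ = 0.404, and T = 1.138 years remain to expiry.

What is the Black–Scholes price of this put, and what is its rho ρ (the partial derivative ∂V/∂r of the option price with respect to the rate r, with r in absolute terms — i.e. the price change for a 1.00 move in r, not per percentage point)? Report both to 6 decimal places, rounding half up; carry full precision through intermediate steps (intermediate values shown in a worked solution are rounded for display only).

σ√T = 0.404·√1.138 = 0.430975
d₁ = (ln(S/K) + (r+σ²/2)T) / (σ√T) = (ln(183.63/145.63) + (0.0664+0.404²/2)·1.138) / 0.430975 = (0.231854 + 0.168433) / 0.430975 = 0.928793
d₂ = d₁ − σ√T = 0.928793 − 0.430975 = 0.497817
e^{−rT} = e^{−0.0664·1.138} = 0.927221
N(−d₁) = 0.176498,  N(−d₂) = 0.309306
Put price V = K·e^{−rT}·N(−d₂) − S·N(−d₁) = 41.766022 − 32.410377 = 9.355644
ρ = −K·T·e^{−rT}·N(−d₂) = -47.529733

price = 9.355644
ρ = -47.529733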